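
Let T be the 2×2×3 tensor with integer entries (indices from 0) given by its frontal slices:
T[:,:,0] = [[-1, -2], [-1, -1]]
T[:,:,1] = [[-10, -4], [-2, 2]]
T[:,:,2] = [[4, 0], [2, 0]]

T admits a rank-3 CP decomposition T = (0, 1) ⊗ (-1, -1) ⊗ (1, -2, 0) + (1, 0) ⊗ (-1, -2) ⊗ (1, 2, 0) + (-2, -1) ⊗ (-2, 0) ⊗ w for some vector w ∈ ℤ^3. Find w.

Subtract the known terms from T to get the rank-1 residual R = (-2, -1) ⊗ (-2, 0) ⊗ w, so R[i,j,k] = a[i]·b[j]·w[k]. Pick indices with nonzero a[0]·b[0] = (-2)·(-2) = 4. Only the fibre through (0,0,·) is needed: R[0,0,:] = T[0,0,:] − Σₗ aₗ[0]bₗ[0]cₗ = [-1, -10, 4] − (0)·(-1)·(1, -2, 0) − (1)·(-1)·(1, 2, 0) = [0, -8, 4]. Then w[k] = R[0,0,k] / 4 for each k, giving w = [0, -8, 4] / 4 = (0, -2, 1).

w = (0, -2, 1)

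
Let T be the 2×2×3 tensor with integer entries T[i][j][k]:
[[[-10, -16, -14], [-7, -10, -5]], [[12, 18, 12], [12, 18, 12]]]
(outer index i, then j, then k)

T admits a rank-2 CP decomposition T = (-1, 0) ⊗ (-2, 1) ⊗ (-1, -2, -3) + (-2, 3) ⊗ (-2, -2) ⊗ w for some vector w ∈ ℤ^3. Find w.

w = (-2, -3, -2)

Subtract the known terms from T to get the rank-1 residual R = (-2, 3) ⊗ (-2, -2) ⊗ w, so R[i,j,k] = a[i]·b[j]·w[k]. Pick indices with nonzero a[0]·b[0] = (-2)·(-2) = 4. Only the fibre through (0,0,·) is needed: R[0,0,:] = T[0,0,:] − Σₗ aₗ[0]bₗ[0]cₗ = [-10, -16, -14] − (-1)·(-2)·(-1, -2, -3) = [-8, -12, -8]. Then w[k] = R[0,0,k] / 4 for each k, giving w = [-8, -12, -8] / 4 = (-2, -3, -2).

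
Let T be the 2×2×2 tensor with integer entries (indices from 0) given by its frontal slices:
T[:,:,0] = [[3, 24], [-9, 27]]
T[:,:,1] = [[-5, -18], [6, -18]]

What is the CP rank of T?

2

Lower bound: in the mode-1 unfolding of T (rows indexed by i, columns by (j,k)) the 2×2 minor on rows i ∈ {0, 1}, columns (j,k) ∈ {(0,0), (0,1)} is det [[3, -5], [-9, 6]] = -27 ≠ 0, so that unfolding has rank ≥ 2 and hence rank(T) ≥ 2 (CP rank is at least every unfolding rank, though it can be larger).
Upper bound: with S_k = T[:,:,k], the two rank-1 terms a₁b₁ᵀ, a₂b₂ᵀ are the rank-1 members of the pencil x·S₀ + y·S₁.
det(x·S₀ + y·S₁) is 297·x² − 495·xy + 198·y² = 99·(3·x − 2·y)(x − y), vanishing at (x:y) = (2:3) and (1:1).
M₁ = 2·S₀ + 3·S₁ = [[-9, -6], [0, 0]] = (-3)·(1, 0)(3, 2)ᵀ and M₂ = S₀ + S₁ = [[-2, 6], [-3, 9]] = −(2, 3)(1, -3)ᵀ, so take a₁ = (1, 0), b₁ = (3, 2), a₂ = (2, 3), b₂ = (1, -3).
Each slice is an integer combination of E₁ = a₁b₁ᵀ and E₂ = a₂b₂ᵀ: S₀ = 3·E₁ − 3·E₂, S₁ = −3·E₁ + 2·E₂; reading off coefficients, c₁ = (3, -3) and c₂ = (-3, 2).
Hence T = (1, 0) (x) (3, 2) (x) (3, -3) + (2, 3) (x) (1, -3) (x) (-3, 2), so rank(T) ≤ 2.
These bounds meet, so rank(T) = 2.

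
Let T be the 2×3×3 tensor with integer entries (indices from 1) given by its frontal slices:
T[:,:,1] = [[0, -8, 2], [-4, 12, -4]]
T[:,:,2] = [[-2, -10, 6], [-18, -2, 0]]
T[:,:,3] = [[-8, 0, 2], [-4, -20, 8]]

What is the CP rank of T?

3

Lower bound: the mode-3 unfolding of T (rows indexed by k, columns by (i,j) = (1,1), (1,2), (1,3), (2,1), (2,2), (2,3)) is [[0, -8, 2, -4, 12, -4], [-2, -10, 6, -18, -2, 0], [-8, 0, 2, -4, -20, 8]].
There the 3×3 minor on rows k ∈ {1, 2, 3}, columns (i,j) ∈ {(1,1), (1,2), (1,3)} is det [[0, -8, 2], [-2, -10, 6], [-8, 0, 2]] = 192 ≠ 0, so this unfolding has rank ≥ 3; CP rank is at least every unfolding rank, so rank(T) ≥ 3. (This is only a lower bound: in general the CP rank may exceed every unfolding rank, so we still need to exhibit 3 rank-1 terms summing to T.)
Upper bound: T is a sum of 3 rank-1 terms, T = [1, -2] ∘ [2, -2, 1] ∘ [2, 2, -2] + [1, -1] ∘ [1, 1, 0] ∘ [-4, 2, 4] + [1, 1] ∘ [2, 2, -1] ∘ [0, -4, -4] (written with every a and b primitive with positive leading entry and the scale carried by c; CP decompositions are not unique, and this one is verified by expanding entrywise), so rank(T) ≤ 3.
These bounds meet, so rank(T) = 3.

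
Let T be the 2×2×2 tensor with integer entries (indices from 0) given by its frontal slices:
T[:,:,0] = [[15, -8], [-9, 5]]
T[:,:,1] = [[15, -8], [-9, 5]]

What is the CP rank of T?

Lower bound: the mode-2 unfolding of T (rows indexed by j, columns by (i,k) = (0,0), (0,1), (1,0), (1,1)) is [[15, 15, -9, -9], [-8, -8, 5, 5]].
There the 2×2 minor on rows j ∈ {0, 1}, columns (i,k) ∈ {(0,0), (1,0)} is det [[15, -9], [-8, 5]] = 3 ≠ 0, so this unfolding has rank ≥ 2; CP rank is at least every unfolding rank, so rank(T) ≥ 2. (Unfolding ranks only ever bound the CP rank from below — rank(T) can be strictly larger than all of them — so the matching upper bound has to come from an explicit 2-term decomposition.)
Upper bound — finding two terms. Every mode-3 slice of T is a multiple of one matrix: T[:,:,k] = c[k]·M with c = [1, 1] and M = [[15, -8], [-9, 5]] (rows indexed by i, columns by j). So it suffices to write M as a sum of two rank-1 matrices.
Splitting M by its rows (i = 0, 1), M = [1, 0][15, -8]ᵀ + [0, 1][-9, 5]ᵀ.
Hence T = [1, 0] ⊗ [15, -8] ⊗ [1, 1] + [0, 1] ⊗ [-9, 5] ⊗ [1, 1], so rank(T) ≤ 2.
These bounds meet, so rank(T) = 2.

2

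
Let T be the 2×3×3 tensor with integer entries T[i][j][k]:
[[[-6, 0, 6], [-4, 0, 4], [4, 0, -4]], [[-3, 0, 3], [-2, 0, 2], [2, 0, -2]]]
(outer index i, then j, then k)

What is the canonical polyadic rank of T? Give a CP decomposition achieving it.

rank(T) = 1

Lower bound: T ≠ 0 (e.g. T[0,0,0] = -6), so rank(T) ≥ 1.
Upper bound: if T = a ⊗ b ⊗ c then every fibre of T is a multiple of the corresponding factor, so read the factors off the fibres through the nonzero entry T[0,0,0] = -6.
The mode-1 fibre T[:,0,0] = [-6, -3] gives a = [2, 1] (primitive direction); the mode-2 fibre T[0,:,0] = [-6, -4, 4] gives b = [3, 2, -2]; then c[k] = T[0,0,k] / (a[0]·b[0]) = [-6, 0, 6] / 6 = [-1, 0, 1].
Expanding [2, 1] ⊗ [3, 2, -2] ⊗ [-1, 0, 1] reproduces all 18 entries of T, so T = [2, 1] ⊗ [3, 2, -2] ⊗ [-1, 0, 1] and rank(T) ≤ 1.
These bounds meet, so rank(T) = 1.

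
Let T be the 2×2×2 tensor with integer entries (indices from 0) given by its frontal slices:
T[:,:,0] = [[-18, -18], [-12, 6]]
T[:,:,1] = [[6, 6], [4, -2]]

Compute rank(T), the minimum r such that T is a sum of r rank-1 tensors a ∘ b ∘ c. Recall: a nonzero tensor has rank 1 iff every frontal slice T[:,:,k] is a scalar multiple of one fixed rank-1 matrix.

2

Lower bound: in the mode-1 unfolding of T (rows indexed by i, columns by (j,k)) the 2×2 minor on rows i ∈ {0, 1}, columns (j,k) ∈ {(0,0), (1,0)} is det [[-18, -18], [-12, 6]] = -324 ≠ 0, so that unfolding has rank ≥ 2 and hence rank(T) ≥ 2 (CP rank is at least every unfolding rank, though it can be larger).
Upper bound: T[:,:,k] = c[k]·M for every slice, with c = [3, -1] and M = [[-6, -6], [-4, 2]] (rows i, columns j).
Splitting M by its rows (i = 0, 1), M = [1, 0][-6, -6]ᵀ + [0, 1][-4, 2]ᵀ.
Hence T = [1, 0] ∘ [-6, -6] ∘ [3, -1] + [0, 1] ∘ [-4, 2] ∘ [3, -1], so rank(T) ≤ 2.
These bounds meet, so rank(T) = 2.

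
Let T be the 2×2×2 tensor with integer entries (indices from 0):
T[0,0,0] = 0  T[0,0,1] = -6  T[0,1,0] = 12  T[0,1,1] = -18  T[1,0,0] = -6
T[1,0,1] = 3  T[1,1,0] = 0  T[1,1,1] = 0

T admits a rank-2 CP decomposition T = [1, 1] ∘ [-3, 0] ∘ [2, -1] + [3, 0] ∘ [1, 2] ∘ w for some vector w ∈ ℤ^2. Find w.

Subtract the known terms from T to get the rank-1 residual R = [3, 0] ∘ [1, 2] ∘ w, so R[i,j,k] = a[i]·b[j]·w[k]. Pick indices with nonzero a[0]·b[0] = (3)·(1) = 3. Only the fibre through (0,0,·) is needed: R[0,0,:] = T[0,0,:] − Σₗ aₗ[0]bₗ[0]cₗ = [0, -6] − (1)·(-3)·[2, -1] = [6, -9]. Then w[k] = R[0,0,k] / 3 for each k, giving w = [6, -9] / 3 = [2, -3].

w = [2, -3]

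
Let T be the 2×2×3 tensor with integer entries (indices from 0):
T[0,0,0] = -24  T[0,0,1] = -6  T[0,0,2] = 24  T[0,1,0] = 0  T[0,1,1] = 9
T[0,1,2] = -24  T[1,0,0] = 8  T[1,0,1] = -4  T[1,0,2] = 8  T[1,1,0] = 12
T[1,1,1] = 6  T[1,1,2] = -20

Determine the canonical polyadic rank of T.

Lower bound: the mode-2 unfolding of T (rows indexed by j, columns by (i,k) = (0,0), (0,1), (0,2), (1,0), (1,1), (1,2)) is [[-24, -6, 24, 8, -4, 8], [0, 9, -24, 12, 6, -20]].
There the 2×2 minor on rows j ∈ {0, 1}, columns (i,k) ∈ {(0,0), (0,1)} is det [[-24, -6], [0, 9]] = -216 ≠ 0, so this unfolding has rank ≥ 2; CP rank is at least every unfolding rank, so rank(T) ≥ 2. (This is only a lower bound: in general the CP rank may exceed every unfolding rank, so we still need to exhibit 2 rank-1 terms summing to T.)
Upper bound — finding two terms. Write S_k = T[:,:,k] for the frontal slices: S₀ = [[-24, 0], [8, 12]], S₁ = [[-6, 9], [-4, 6]], S₂ = [[24, -24], [8, -20]].
If T = a₁ ∘ b₁ ∘ c₁ + a₂ ∘ b₂ ∘ c₂ then each S_k = c₁[k]·a₁b₁ᵀ + c₂[k]·a₂b₂ᵀ. S₀ and S₁ are linearly independent, so a₁b₁ᵀ and a₂b₂ᵀ must span the same plane of matrices: they are the rank-1 matrices of the form x·S₀ + y·S₁.
det(x·S₀ + y·S₁) is −288·x² − 288·xy = (-288)·(x + y)(x), vanishing at (x:y) = (1:-1) and (0:1).
M₁ = S₀ − S₁ = [[-18, -9], [12, 6]] = (-3)·(3, -2)(2, 1)ᵀ and M₂ = S₁ = [[-6, 9], [-4, 6]] = −(3, 2)(2, -3)ᵀ, so take a₁ = (3, -2), b₁ = (2, 1), a₂ = (3, 2), b₂ = (2, -3).
Each slice is an integer combination of E₁ = a₁b₁ᵀ and E₂ = a₂b₂ᵀ: S₀ = −3·E₁ − E₂, S₁ = −E₂, S₂ = E₁ + 3·E₂; reading off coefficients, c₁ = (-3, 0, 1) and c₂ = (-1, -1, 3).
Hence T = (3, -2) ∘ (2, 1) ∘ (-3, 0, 1) + (3, 2) ∘ (2, -3) ∘ (-1, -1, 3), so rank(T) ≤ 2.
These bounds meet, so rank(T) = 2.
Check entry T[0,1,1] = 9: (3)·(1)·(0) + (3)·(-3)·(-1) = 9.

2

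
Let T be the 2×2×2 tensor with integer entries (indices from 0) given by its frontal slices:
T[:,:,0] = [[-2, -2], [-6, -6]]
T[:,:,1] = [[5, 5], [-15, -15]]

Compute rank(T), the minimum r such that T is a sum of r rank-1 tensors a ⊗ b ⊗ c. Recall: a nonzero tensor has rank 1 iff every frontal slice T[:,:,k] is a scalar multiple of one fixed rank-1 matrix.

2

Lower bound: the mode-3 unfolding of T (rows indexed by k, columns by (i,j) = (0,0), (0,1), (1,0), (1,1)) is [[-2, -2, -6, -6], [5, 5, -15, -15]].
There the 2×2 minor on rows k ∈ {0, 1}, columns (i,j) ∈ {(0,0), (1,0)} is det [[-2, -6], [5, -15]] = 60 ≠ 0, so this unfolding has rank ≥ 2; CP rank is at least every unfolding rank, so rank(T) ≥ 2. (Flattening ranks never certify an upper bound on CP rank; for that we must actually write T with 2 rank-1 terms.)
Upper bound — finding two terms. Every mode-2 slice of T is a multiple of one matrix: T[:,j,:] = b[j]·M with b = [1, 1] and M = [[-2, 5], [-6, -15]] (rows indexed by i, columns by k). So it suffices to write M as a sum of two rank-1 matrices.
Splitting M by its rows (i = 0, 1), M = [1, 0][-2, 5]ᵀ + [0, 1][-6, -15]ᵀ.
Hence T = [1, 0] ⊗ [1, 1] ⊗ [-2, 5] + [0, 1] ⊗ [1, 1] ⊗ [-6, -15], so rank(T) ≤ 2.
These bounds meet, so rank(T) = 2.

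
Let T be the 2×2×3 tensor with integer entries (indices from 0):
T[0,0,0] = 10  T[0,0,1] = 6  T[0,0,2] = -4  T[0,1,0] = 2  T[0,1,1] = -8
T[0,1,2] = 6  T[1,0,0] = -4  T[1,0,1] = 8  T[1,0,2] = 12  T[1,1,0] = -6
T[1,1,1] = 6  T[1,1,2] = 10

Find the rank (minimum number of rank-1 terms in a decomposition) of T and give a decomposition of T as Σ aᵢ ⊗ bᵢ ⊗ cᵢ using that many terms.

rank(T) = 3

Lower bound: in the mode-3 unfolding of T (rows indexed by k, columns by (i,j)) the 3×3 minor on rows k ∈ {0, 1, 2}, columns (i,j) ∈ {(0,0), (0,1), (1,0)} is det [[10, 2, -4], [6, -8, 8], [-4, 6, 12]] = -1664 ≠ 0, so that unfolding has rank ≥ 3 and hence rank(T) ≥ 3 (CP rank is at least every unfolding rank, though it can be larger).
Upper bound: T is a sum of 3 rank-1 terms, T = (1, -2) ⊗ (1, 1) ⊗ (4, -2, -4) + (1, 0) ⊗ (1, -2) ⊗ (2, 4, -4) + (1, 1) ⊗ (2, 1) ⊗ (2, 2, 2) (written with every a and b primitive with positive leading entry and the scale carried by c; CP decompositions are not unique, and this one is verified by expanding entrywise), so rank(T) ≤ 3.
These bounds meet, so rank(T) = 3.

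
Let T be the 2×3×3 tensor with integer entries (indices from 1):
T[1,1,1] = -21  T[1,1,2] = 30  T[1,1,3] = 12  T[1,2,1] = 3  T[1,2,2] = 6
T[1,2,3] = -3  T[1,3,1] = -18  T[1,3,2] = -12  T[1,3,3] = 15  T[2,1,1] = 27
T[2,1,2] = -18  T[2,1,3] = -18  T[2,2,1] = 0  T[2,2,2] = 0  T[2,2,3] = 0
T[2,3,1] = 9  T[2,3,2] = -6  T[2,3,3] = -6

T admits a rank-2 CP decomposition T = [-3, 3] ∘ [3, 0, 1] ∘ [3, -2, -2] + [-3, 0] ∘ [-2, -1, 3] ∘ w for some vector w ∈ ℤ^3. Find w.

w = [1, 2, -1]

Subtract the known terms from T to get the rank-1 residual R = [-3, 0] ∘ [-2, -1, 3] ∘ w, so R[i,j,k] = a[i]·b[j]·w[k]. Pick indices with nonzero a[1]·b[1] = (-3)·(-2) = 6. Only the fibre through (1,1,·) is needed: R[1,1,:] = T[1,1,:] − Σₗ aₗ[1]bₗ[1]cₗ = [-21, 30, 12] − (-3)·(3)·[3, -2, -2] = [6, 12, -6]. Then w[k] = R[1,1,k] / 6 for each k, giving w = [6, 12, -6] / 6 = [1, 2, -1].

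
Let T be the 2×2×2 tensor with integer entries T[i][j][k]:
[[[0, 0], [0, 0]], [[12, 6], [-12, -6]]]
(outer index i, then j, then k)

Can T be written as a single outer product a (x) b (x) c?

Yes

If T = a (x) b (x) c then every fibre of T is a multiple of the corresponding factor, so read the factors off the fibres through the nonzero entry T[1,0,0] = 12.
The mode-1 fibre T[:,0,0] = [0, 12] gives a = [0, 1] (primitive direction); the mode-2 fibre T[1,:,0] = [12, -12] gives b = [1, -1]; then c[k] = T[1,0,k] / (a[1]·b[0]) = [12, 6] / 1 = [12, 6].
Expanding [0, 1] (x) [1, -1] (x) [12, 6] reproduces all 8 entries of T, so T = [0, 1] (x) [1, -1] (x) [12, 6] and rank(T) ≤ 1.
Equivalently every frontal slice T[:,:,k] is c[k] times the rank-1 matrix [0, 1] (x) [1, -1]. So T has rank 1 (it is nonzero).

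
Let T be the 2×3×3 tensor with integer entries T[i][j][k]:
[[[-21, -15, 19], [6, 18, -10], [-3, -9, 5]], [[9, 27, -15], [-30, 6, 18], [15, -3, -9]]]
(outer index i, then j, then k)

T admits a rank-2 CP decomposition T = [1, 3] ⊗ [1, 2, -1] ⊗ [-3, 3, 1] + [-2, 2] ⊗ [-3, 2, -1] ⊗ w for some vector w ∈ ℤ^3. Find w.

Subtract the known terms from T to get the rank-1 residual R = [-2, 2] ⊗ [-3, 2, -1] ⊗ w, so R[i,j,k] = a[i]·b[j]·w[k]. Pick indices with nonzero a[0]·b[0] = (-2)·(-3) = 6. Only the fibre through (0,0,·) is needed: R[0,0,:] = T[0,0,:] − Σₗ aₗ[0]bₗ[0]cₗ = [-21, -15, 19] − (1)·(1)·[-3, 3, 1] = [-18, -18, 18]. Then w[k] = R[0,0,k] / 6 for each k, giving w = [-18, -18, 18] / 6 = [-3, -3, 3].

w = [-3, -3, 3]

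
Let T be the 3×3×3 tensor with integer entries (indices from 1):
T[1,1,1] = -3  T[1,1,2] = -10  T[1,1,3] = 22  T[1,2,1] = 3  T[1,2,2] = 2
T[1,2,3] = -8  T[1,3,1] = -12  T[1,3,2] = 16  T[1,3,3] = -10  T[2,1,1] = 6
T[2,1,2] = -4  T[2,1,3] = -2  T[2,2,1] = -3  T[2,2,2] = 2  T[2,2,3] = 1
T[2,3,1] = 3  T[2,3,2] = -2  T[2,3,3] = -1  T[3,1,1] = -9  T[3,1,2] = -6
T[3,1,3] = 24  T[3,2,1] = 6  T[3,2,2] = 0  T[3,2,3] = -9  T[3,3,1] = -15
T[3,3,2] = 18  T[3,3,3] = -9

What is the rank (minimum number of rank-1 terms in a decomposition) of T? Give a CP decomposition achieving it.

Lower bound: the mode-2 unfolding of T (rows indexed by j, columns by (i,k) = (1,1), (1,2), (1,3), (2,1), (2,2), (2,3), (3,1), (3,2), (3,3)) is [[-3, -10, 22, 6, -4, -2, -9, -6, 24], [3, 2, -8, -3, 2, 1, 6, 0, -9], [-12, 16, -10, 3, -2, -1, -15, 18, -9]].
There the 2×2 minor on rows j ∈ {1, 2}, columns (i,k) ∈ {(1,1), (1,2)} is det [[-3, -10], [3, 2]] = 24 ≠ 0, so this unfolding has rank ≥ 2; CP rank is at least every unfolding rank, so rank(T) ≥ 2. (Unfolding ranks only ever bound the CP rank from below — rank(T) can be strictly larger than all of them — so the matching upper bound has to come from an explicit 2-term decomposition.)
Upper bound — finding two terms. Write S_k = T[:,:,k] for the frontal slices: S₁ = [[-3, 3, -12], [6, -3, 3], [-9, 6, -15]], S₂ = [[-10, 2, 16], [-4, 2, -2], [-6, 0, 18]], S₃ = [[22, -8, -10], [-2, 1, -1], [24, -9, -9]].
If T = a₁ (x) b₁ (x) c₁ + a₂ (x) b₂ (x) c₂ then each S_k = c₁[k]·a₁b₁ᵀ + c₂[k]·a₂b₂ᵀ. S₁ and S₂ are linearly independent, so a₁b₁ᵀ and a₂b₂ᵀ must span the same plane of matrices: they are the rank-1 matrices of the form x·S₁ + y·S₂.
The 2×2 minor of x·S₁ + y·S₂ on rows {1,2}, columns {1,2} is −9·x² + 24·xy − 12·y² = (-3)·(3·x − 2·y)(x − 2·y), vanishing at (x:y) = (2:3) and (2:1).
M₁ = 2·S₁ + 3·S₂ = [[-36, 12, 24], [0, 0, 0], [-36, 12, 24]] = (-12)·[1, 0, 1][3, -1, -2]ᵀ and M₂ = 2·S₁ + S₂ = [[-16, 8, -8], [8, -4, 4], [-24, 12, -12]] = (-4)·[2, -1, 3][2, -1, 1]ᵀ, so take a₁ = [1, 0, 1], b₁ = [3, -1, -2], a₂ = [2, -1, 3], b₂ = [2, -1, 1].
Each slice is an integer combination of E₁ = a₁b₁ᵀ and E₂ = a₂b₂ᵀ: S₁ = 3·E₁ − 3·E₂, S₂ = −6·E₁ + 2·E₂, S₃ = 6·E₁ + E₂; reading off coefficients, c₁ = [3, -6, 6] and c₂ = [-3, 2, 1].
Hence T = [1, 0, 1] (x) [3, -1, -2] (x) [3, -6, 6] + [2, -1, 3] (x) [2, -1, 1] (x) [-3, 2, 1], so rank(T) ≤ 2.
These bounds meet, so rank(T) = 2.

rank(T) = 2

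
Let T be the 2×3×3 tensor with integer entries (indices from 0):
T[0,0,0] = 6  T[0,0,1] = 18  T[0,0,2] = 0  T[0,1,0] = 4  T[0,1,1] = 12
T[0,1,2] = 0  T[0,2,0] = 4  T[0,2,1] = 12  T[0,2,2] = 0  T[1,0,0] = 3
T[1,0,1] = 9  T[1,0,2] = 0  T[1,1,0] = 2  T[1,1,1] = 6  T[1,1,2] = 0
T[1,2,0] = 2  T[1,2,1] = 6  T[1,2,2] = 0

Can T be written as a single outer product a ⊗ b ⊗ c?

If T = a ⊗ b ⊗ c then every fibre of T is a multiple of the corresponding factor, so read the factors off the fibres through the nonzero entry T[0,0,0] = 6.
The mode-1 fibre T[:,0,0] = [6, 3] gives a = [2, 1] (primitive direction); the mode-2 fibre T[0,:,0] = [6, 4, 4] gives b = [3, 2, 2]; then c[k] = T[0,0,k] / (a[0]·b[0]) = [6, 18, 0] / 6 = [1, 3, 0].
Expanding [2, 1] ⊗ [3, 2, 2] ⊗ [1, 3, 0] reproduces all 18 entries of T, so T = [2, 1] ⊗ [3, 2, 2] ⊗ [1, 3, 0] and rank(T) ≤ 1.
Equivalently every frontal slice T[:,:,k] is c[k] times the rank-1 matrix [2, 1] ⊗ [3, 2, 2]. So T has rank 1 (it is nonzero).

Yes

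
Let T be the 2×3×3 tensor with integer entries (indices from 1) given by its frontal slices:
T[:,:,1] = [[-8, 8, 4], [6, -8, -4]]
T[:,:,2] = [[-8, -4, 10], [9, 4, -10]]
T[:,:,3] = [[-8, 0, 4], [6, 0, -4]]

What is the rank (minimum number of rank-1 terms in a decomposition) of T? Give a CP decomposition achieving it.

rank(T) = 3

Lower bound: the mode-3 unfolding of T (rows indexed by k, columns by (i,j) = (1,1), (1,2), (1,3), (2,1), (2,2), (2,3)) is [[-8, 8, 4, 6, -8, -4], [-8, -4, 10, 9, 4, -10], [-8, 0, 4, 6, 0, -4]].
There the 3×3 minor on rows k ∈ {1, 2, 3}, columns (i,j) ∈ {(1,1), (1,2), (1,3)} is det [[-8, 8, 4], [-8, -4, 10], [-8, 0, 4]] = -384 ≠ 0, so this unfolding has rank ≥ 3; CP rank is at least every unfolding rank, so rank(T) ≥ 3. (Flattening ranks never certify an upper bound on CP rank; for that we must actually write T with 3 rank-1 terms.)
Upper bound: T is a sum of 3 rank-1 terms, T = (1, -1) ⊗ (1, 0, -1) ⊗ (-8, -8, -4) + (1, -1) ⊗ (1, 2, -1) ⊗ (4, -2, 0) + (2, -1) ⊗ (1, 0, 0) ⊗ (-2, 1, -2) (one valid choice — decompositions are not unique — normalised so each a, b is primitive with positive first nonzero entry; check it by expanding all entries), so rank(T) ≤ 3.
These bounds meet, so rank(T) = 3.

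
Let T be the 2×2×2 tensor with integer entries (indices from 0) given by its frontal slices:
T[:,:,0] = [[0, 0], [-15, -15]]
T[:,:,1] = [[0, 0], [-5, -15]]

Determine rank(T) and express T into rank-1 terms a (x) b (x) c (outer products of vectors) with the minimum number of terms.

rank(T) = 2

Lower bound: the mode-2 unfolding of T (rows indexed by j, columns by (i,k) = (0,0), (0,1), (1,0), (1,1)) is [[0, 0, -15, -5], [0, 0, -15, -15]].
There the 2×2 minor on rows j ∈ {0, 1}, columns (i,k) ∈ {(1,0), (1,1)} is det [[-15, -5], [-15, -15]] = 150 ≠ 0, so this unfolding has rank ≥ 2; CP rank is at least every unfolding rank, so rank(T) ≥ 2. (Flattening ranks never certify an upper bound on CP rank; for that we must actually write T with 2 rank-1 terms.)
Upper bound — finding two terms. Every mode-1 slice of T is a multiple of one matrix: T[i,:,:] = a[i]·M with a = (0, 1) and M = [[-15, -5], [-15, -15]] (rows indexed by j, columns by k). So it suffices to write M as a sum of two rank-1 matrices.
Splitting M by its rows (j = 0, 1), M = (1, 0)(-15, -5)ᵀ + (0, 1)(-15, -15)ᵀ.
Hence T = (0, 1) (x) (1, 0) (x) (-15, -5) + (0, 1) (x) (0, 1) (x) (-15, -15), so rank(T) ≤ 2.
These bounds meet, so rank(T) = 2.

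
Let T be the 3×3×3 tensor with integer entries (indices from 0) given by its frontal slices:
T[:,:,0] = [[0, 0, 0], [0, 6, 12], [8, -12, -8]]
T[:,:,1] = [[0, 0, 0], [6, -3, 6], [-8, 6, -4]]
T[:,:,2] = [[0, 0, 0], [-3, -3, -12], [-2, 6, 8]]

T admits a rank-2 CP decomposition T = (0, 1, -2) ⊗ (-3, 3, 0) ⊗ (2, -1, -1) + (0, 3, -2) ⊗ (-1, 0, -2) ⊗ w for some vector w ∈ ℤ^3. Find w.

Subtract the known terms from T to get the rank-1 residual R = (0, 3, -2) ⊗ (-1, 0, -2) ⊗ w, so R[i,j,k] = a[i]·b[j]·w[k]. Pick indices with nonzero a[1]·b[0] = (3)·(-1) = -3. Only the fibre through (1,0,·) is needed: R[1,0,:] = T[1,0,:] − Σₗ aₗ[1]bₗ[0]cₗ = [0, 6, -3] − (1)·(-3)·(2, -1, -1) = [6, 3, -6]. Then w[k] = R[1,0,k] / -3 for each k, giving w = [6, 3, -6] / -3 = (-2, -1, 2).

w = (-2, -1, 2)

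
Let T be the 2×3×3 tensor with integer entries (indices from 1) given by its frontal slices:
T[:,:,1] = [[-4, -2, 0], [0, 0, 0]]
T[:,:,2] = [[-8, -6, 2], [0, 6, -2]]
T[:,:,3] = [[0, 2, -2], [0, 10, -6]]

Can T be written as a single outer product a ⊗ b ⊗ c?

No

The mode-2 unfolding of T (rows indexed by j, columns by (i,k) = (1,1), (1,2), (1,3), (2,1), (2,2), (2,3)) is [[-4, -8, 0, 0, 0, 0], [-2, -6, 2, 0, 6, 10], [0, 2, -2, 0, -2, -6]].
There the 3×3 minor on rows j ∈ {1, 2, 3}, columns (i,k) ∈ {(1,1), (1,2), (2,2)} is det [[-4, -8, 0], [-2, -6, 6], [0, 2, -2]] = 32 ≠ 0, so this unfolding has rank ≥ 3; CP rank is at least every unfolding rank, so rank(T) ≥ 3.
In particular rank(T) ≥ 3 > 1, so T is not rank-1.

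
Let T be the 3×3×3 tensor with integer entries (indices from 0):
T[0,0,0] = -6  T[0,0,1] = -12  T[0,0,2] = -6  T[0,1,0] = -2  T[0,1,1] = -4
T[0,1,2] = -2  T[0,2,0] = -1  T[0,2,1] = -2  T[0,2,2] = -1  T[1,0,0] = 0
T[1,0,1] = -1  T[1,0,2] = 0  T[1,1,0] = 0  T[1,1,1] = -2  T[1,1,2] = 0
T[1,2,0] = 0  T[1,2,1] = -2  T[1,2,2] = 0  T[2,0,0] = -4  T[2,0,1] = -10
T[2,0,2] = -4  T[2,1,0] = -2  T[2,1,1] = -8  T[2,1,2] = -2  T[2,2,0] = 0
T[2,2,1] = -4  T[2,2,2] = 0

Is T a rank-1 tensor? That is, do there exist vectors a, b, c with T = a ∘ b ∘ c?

The mode-2 unfolding of T (rows indexed by j, columns by (i,k) = (0,0), (0,1), (0,2), (1,0), (1,1), (1,2), (2,0), (2,1), (2,2)) is [[-6, -12, -6, 0, -1, 0, -4, -10, -4], [-2, -4, -2, 0, -2, 0, -2, -8, -2], [-1, -2, -1, 0, -2, 0, 0, -4, 0]].
There the 3×3 minor on rows j ∈ {0, 1, 2}, columns (i,k) ∈ {(0,0), (1,1), (2,0)} is det [[-6, -1, -4], [-2, -2, -2], [-1, -2, 0]] = 14 ≠ 0, so this unfolding has rank ≥ 3; CP rank is at least every unfolding rank, so rank(T) ≥ 3.
In particular rank(T) ≥ 3 > 1, so T is not rank-1.

No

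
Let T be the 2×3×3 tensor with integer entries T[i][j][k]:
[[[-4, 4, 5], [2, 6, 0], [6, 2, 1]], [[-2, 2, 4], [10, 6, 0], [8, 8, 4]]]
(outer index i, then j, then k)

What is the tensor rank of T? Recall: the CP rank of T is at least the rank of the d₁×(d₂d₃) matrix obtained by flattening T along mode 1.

Lower bound: the mode-2 unfolding of T (rows indexed by j, columns by (i,k) = (0,0), (0,1), (0,2), (1,0), (1,1), (1,2)) is [[-4, 4, 5, -2, 2, 4], [2, 6, 0, 10, 6, 0], [6, 2, 1, 8, 8, 4]].
There the 3×3 minor on rows j ∈ {0, 1, 2}, columns (i,k) ∈ {(0,0), (0,1), (0,2)} is det [[-4, 4, 5], [2, 6, 0], [6, 2, 1]] = -192 ≠ 0, so this unfolding has rank ≥ 3; CP rank is at least every unfolding rank, so rank(T) ≥ 3. (Flattening ranks never certify an upper bound on CP rank; for that we must actually write T with 3 rank-1 terms.)
Upper bound: T is a sum of 3 rank-1 terms, T = [1, 0] ⊗ [1, 2, -1] ⊗ [-2, 2, 1] + [1, 1] ⊗ [1, -1, 0] ⊗ [-2, 2, 4] + [1, 2] ⊗ [0, 1, 1] ⊗ [4, 4, 2] (written with every a and b primitive with positive leading entry and the scale carried by c; CP decompositions are not unique, and this one is verified by expanding entrywise), so rank(T) ≤ 3.
These bounds meet, so rank(T) = 3.

3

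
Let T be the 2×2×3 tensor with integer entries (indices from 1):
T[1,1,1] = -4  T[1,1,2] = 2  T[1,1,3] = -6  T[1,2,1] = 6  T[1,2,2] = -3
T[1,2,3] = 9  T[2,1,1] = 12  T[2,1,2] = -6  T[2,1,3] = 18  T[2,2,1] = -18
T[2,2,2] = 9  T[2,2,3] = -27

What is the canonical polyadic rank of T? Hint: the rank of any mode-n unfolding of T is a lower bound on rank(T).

1

Lower bound: T ≠ 0 (e.g. T[1,1,1] = -4), so rank(T) ≥ 1.
Upper bound: if T = a ⊗ b ⊗ c then every fibre of T is a multiple of the corresponding factor, so read the factors off the fibres through the nonzero entry T[1,1,1] = -4.
The mode-1 fibre T[:,1,1] = [-4, 12] gives a = (1, -3) (primitive direction); the mode-2 fibre T[1,:,1] = [-4, 6] gives b = (2, -3); then c[k] = T[1,1,k] / (a[1]·b[1]) = [-4, 2, -6] / 2 = (-2, 1, -3).
Expanding (1, -3) ⊗ (2, -3) ⊗ (-2, 1, -3) reproduces all 12 entries of T, so T = (1, -3) ⊗ (2, -3) ⊗ (-2, 1, -3) and rank(T) ≤ 1.
These bounds meet, so rank(T) = 1.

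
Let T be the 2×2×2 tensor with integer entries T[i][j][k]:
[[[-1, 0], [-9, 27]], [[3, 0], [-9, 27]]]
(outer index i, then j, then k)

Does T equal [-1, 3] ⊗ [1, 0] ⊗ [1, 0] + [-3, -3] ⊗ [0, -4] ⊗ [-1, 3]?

No

Reconstruct entry (0,1,0) from the claimed factors: Σₗ aₗ[0]bₗ[1]cₗ[0] = (-1)·(0)·(1) + (-3)·(-4)·(-1) = -12, but T[0,1,0] = -9. The claim is false.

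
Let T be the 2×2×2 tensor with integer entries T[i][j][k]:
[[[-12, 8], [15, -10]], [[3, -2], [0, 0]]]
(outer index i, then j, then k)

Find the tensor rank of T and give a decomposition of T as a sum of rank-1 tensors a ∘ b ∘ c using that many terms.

Lower bound: the mode-1 unfolding of T (rows indexed by i, columns by (j,k) = (0,0), (0,1), (1,0), (1,1)) is [[-12, 8, 15, -10], [3, -2, 0, 0]].
There the 2×2 minor on rows i ∈ {0, 1}, columns (j,k) ∈ {(0,0), (1,0)} is det [[-12, 15], [3, 0]] = -45 ≠ 0, so this unfolding has rank ≥ 2; CP rank is at least every unfolding rank, so rank(T) ≥ 2. (This is only a lower bound: in general the CP rank may exceed every unfolding rank, so we still need to exhibit 2 rank-1 terms summing to T.)
Upper bound — finding two terms. Every mode-3 slice of T is a multiple of one matrix: T[:,:,k] = c[k]·M with c = [3, -2] and M = [[-4, 5], [1, 0]] (rows indexed by i, columns by j). So it suffices to write M as a sum of two rank-1 matrices.
Splitting M by its rows (i = 0, 1), M = [1, 0][-4, 5]ᵀ + [0, 1][1, 0]ᵀ.
Hence T = [1, 0] ∘ [-4, 5] ∘ [3, -2] + [0, 1] ∘ [1, 0] ∘ [3, -2], so rank(T) ≤ 2.
These bounds meet, so rank(T) = 2.

rank(T) = 2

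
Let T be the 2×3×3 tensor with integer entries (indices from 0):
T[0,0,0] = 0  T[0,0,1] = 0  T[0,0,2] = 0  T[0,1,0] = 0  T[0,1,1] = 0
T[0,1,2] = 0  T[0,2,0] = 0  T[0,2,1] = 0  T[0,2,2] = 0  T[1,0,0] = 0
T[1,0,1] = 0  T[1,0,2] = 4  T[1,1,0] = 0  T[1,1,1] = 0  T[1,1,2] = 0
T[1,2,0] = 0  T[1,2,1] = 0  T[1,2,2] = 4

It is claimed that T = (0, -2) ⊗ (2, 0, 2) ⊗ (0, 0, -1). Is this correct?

Reconstruct entrywise from the claimed factors. For example, T[1,2,1] = 0 and Σₗ aₗ[1]bₗ[2]cₗ[1] = (-2)·(2)·(0) = 0; checking all 18 entries, every one matches. The claim holds.

Yes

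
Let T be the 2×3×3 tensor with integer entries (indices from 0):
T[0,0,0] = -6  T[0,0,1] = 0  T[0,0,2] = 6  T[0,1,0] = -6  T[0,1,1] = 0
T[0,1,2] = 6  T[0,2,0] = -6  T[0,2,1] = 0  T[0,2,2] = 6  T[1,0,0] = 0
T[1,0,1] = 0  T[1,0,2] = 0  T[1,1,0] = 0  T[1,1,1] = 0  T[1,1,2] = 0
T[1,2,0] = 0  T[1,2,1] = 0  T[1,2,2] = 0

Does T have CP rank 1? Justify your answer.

If T = a ⊗ b ⊗ c then every fibre of T is a multiple of the corresponding factor, so read the factors off the fibres through the nonzero entry T[0,0,0] = -6.
The mode-1 fibre T[:,0,0] = [-6, 0] gives a = [1, 0] (primitive direction); the mode-2 fibre T[0,:,0] = [-6, -6, -6] gives b = [1, 1, 1]; then c[k] = T[0,0,k] / (a[0]·b[0]) = [-6, 0, 6] / 1 = [-6, 0, 6].
Expanding [1, 0] ⊗ [1, 1, 1] ⊗ [-6, 0, 6] reproduces all 18 entries of T, so T = [1, 0] ⊗ [1, 1, 1] ⊗ [-6, 0, 6] and rank(T) ≤ 1.
Equivalently every frontal slice T[:,:,k] is c[k] times the rank-1 matrix [1, 0] ⊗ [1, 1, 1]. So T has rank 1 (it is nonzero).

Yes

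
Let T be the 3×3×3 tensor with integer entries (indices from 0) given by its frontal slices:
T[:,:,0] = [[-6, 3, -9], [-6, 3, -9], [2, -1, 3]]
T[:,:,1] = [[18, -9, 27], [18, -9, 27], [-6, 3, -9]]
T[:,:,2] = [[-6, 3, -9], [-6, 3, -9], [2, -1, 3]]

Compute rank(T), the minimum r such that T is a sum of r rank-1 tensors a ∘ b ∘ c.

Lower bound: T ≠ 0 (e.g. T[0,0,0] = -6), so rank(T) ≥ 1.
Upper bound: if T = a ∘ b ∘ c then every fibre of T is a multiple of the corresponding factor, so read the factors off the fibres through the nonzero entry T[0,0,0] = -6.
The mode-1 fibre T[:,0,0] = [-6, -6, 2] gives a = [3, 3, -1] (primitive direction); the mode-2 fibre T[0,:,0] = [-6, 3, -9] gives b = [2, -1, 3]; then c[k] = T[0,0,k] / (a[0]·b[0]) = [-6, 18, -6] / 6 = [-1, 3, -1].
Expanding [3, 3, -1] ∘ [2, -1, 3] ∘ [-1, 3, -1] reproduces all 27 entries of T, so T = [3, 3, -1] ∘ [2, -1, 3] ∘ [-1, 3, -1] and rank(T) ≤ 1.
These bounds meet, so rank(T) = 1.
Check entry T[0,1,0] = 3: (3)·(-1)·(-1) = 3.

1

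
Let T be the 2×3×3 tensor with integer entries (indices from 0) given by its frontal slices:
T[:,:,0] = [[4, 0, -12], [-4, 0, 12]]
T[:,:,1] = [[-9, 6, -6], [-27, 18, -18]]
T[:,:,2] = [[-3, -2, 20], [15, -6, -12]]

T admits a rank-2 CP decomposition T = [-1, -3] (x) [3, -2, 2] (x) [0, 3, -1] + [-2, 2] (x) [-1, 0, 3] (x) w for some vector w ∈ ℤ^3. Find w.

Subtract the known terms from T to get the rank-1 residual R = [-2, 2] (x) [-1, 0, 3] (x) w, so R[i,j,k] = a[i]·b[j]·w[k]. Pick indices with nonzero a[0]·b[0] = (-2)·(-1) = 2. Only the fibre through (0,0,·) is needed: R[0,0,:] = T[0,0,:] − Σₗ aₗ[0]bₗ[0]cₗ = [4, -9, -3] − (-1)·(3)·[0, 3, -1] = [4, 0, -6]. Then w[k] = R[0,0,k] / 2 for each k, giving w = [4, 0, -6] / 2 = [2, 0, -3].

w = [2, 0, -3]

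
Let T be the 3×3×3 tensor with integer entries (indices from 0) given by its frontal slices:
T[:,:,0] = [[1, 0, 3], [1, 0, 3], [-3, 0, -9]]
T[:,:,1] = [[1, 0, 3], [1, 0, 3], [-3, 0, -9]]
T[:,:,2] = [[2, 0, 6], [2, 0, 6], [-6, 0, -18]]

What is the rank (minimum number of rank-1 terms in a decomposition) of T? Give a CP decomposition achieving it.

Lower bound: T ≠ 0 (e.g. T[0,0,0] = 1), so rank(T) ≥ 1.
Upper bound: the mode-1 fibre T[:,0,0] = [1, 1, -3] gives a = [1, 1, -3] (primitive direction); the mode-2 fibre T[0,:,0] = [1, 0, 3] gives b = [1, 0, 3]; then c[k] = T[0,0,k] / (a[0]·b[0]) = [1, 1, 2] / 1 = [1, 1, 2].
Expanding [1, 1, -3] ∘ [1, 0, 3] ∘ [1, 1, 2] reproduces all 27 entries of T, so T = [1, 1, -3] ∘ [1, 0, 3] ∘ [1, 1, 2] and rank(T) ≤ 1.
These bounds meet, so rank(T) = 1.

rank(T) = 1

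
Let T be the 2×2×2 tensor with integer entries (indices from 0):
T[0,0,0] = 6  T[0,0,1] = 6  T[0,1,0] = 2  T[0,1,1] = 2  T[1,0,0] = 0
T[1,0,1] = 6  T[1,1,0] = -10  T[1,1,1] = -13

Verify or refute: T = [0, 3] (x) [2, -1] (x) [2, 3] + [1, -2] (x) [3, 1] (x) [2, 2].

Reconstruct entrywise from the claimed factors. For example, T[1,0,1] = 6 and Σₗ aₗ[1]bₗ[0]cₗ[1] = (3)·(2)·(3) + (-2)·(3)·(2) = 6; checking all 8 entries, every one matches. The claim holds.

Yes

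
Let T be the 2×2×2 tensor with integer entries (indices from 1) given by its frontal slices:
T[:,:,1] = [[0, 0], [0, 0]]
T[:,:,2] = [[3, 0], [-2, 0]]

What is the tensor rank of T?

Lower bound: T ≠ 0 (e.g. T[1,1,2] = 3), so rank(T) ≥ 1.
Upper bound: the mode-1 fibre T[:,1,2] = [3, -2] gives a = (3, -2) (primitive direction); the mode-2 fibre T[1,:,2] = [3, 0] gives b = (1, 0); then c[k] = T[1,1,k] / (a[1]·b[1]) = [0, 3] / 3 = (0, 1).
Expanding (3, -2) ⊗ (1, 0) ⊗ (0, 1) reproduces all 8 entries of T, so T = (3, -2) ⊗ (1, 0) ⊗ (0, 1) and rank(T) ≤ 1.
These bounds meet, so rank(T) = 1.

1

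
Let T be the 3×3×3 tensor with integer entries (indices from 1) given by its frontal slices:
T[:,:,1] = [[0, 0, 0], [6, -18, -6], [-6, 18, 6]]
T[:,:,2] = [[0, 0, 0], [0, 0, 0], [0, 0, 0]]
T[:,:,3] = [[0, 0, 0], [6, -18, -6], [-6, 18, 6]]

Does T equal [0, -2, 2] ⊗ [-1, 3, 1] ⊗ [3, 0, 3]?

Reconstruct entrywise from the claimed factors. For example, T[3,1,1] = -6 and Σₗ aₗ[3]bₗ[1]cₗ[1] = (2)·(-1)·(3) = -6; checking all 27 entries, every one matches. The claim holds.

Yes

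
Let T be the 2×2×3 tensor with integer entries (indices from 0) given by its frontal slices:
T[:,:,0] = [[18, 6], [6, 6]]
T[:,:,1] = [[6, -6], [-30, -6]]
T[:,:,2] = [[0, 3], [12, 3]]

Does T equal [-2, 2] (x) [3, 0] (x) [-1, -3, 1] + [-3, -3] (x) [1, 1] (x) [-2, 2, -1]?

Reconstruct entry (0,0,0) from the claimed factors: Σₗ aₗ[0]bₗ[0]cₗ[0] = (-2)·(3)·(-1) + (-3)·(1)·(-2) = 12, but T[0,0,0] = 18. The claim is false.

No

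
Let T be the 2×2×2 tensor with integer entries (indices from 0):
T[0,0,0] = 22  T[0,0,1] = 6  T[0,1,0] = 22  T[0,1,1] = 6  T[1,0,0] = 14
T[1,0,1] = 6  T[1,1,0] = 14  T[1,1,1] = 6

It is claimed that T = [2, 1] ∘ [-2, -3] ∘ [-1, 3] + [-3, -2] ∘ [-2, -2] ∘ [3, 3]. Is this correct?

Reconstruct entry (0,1,0) from the claimed factors: Σₗ aₗ[0]bₗ[1]cₗ[0] = (2)·(-3)·(-1) + (-3)·(-2)·(3) = 24, but T[0,1,0] = 22. The claim is false.

No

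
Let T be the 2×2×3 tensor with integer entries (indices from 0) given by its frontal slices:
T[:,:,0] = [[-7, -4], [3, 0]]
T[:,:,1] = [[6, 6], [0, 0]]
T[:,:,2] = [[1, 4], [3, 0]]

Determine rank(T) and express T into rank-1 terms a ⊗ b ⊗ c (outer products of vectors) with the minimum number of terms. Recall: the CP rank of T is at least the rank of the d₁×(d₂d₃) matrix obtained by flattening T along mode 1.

Lower bound: the mode-3 unfolding of T (rows indexed by k, columns by (i,j) = (0,0), (0,1), (1,0), (1,1)) is [[-7, -4, 3, 0], [6, 6, 0, 0], [1, 4, 3, 0]].
There the 2×2 minor on rows k ∈ {0, 1}, columns (i,j) ∈ {(0,0), (0,1)} is det [[-7, -4], [6, 6]] = -18 ≠ 0, so this unfolding has rank ≥ 2; CP rank is at least every unfolding rank, so rank(T) ≥ 2. (This is only a lower bound: in general the CP rank may exceed every unfolding rank, so we still need to exhibit 2 rank-1 terms summing to T.)
Upper bound — finding two terms. Write S_k = T[:,:,k] for the frontal slices: S₀ = [[-7, -4], [3, 0]], S₁ = [[6, 6], [0, 0]], S₂ = [[1, 4], [3, 0]].
If T = a₁ ⊗ b₁ ⊗ c₁ + a₂ ⊗ b₂ ⊗ c₂ then each S_k = c₁[k]·a₁b₁ᵀ + c₂[k]·a₂b₂ᵀ. S₀ and S₁ are linearly independent, so a₁b₁ᵀ and a₂b₂ᵀ must span the same plane of matrices: they are the rank-1 matrices of the form x·S₀ + y·S₁.
det(x·S₀ + y·S₁) is 12·x² − 18·xy = 6·(2·x − 3·y)(x), vanishing at (x:y) = (3:2) and (0:1).
M₁ = 3·S₀ + 2·S₁ = [[-9, 0], [9, 0]] = (-9)·[1, -1][1, 0]ᵀ and M₂ = S₁ = [[6, 6], [0, 0]] = 6·[1, 0][1, 1]ᵀ, so take a₁ = [1, -1], b₁ = [1, 0], a₂ = [1, 0], b₂ = [1, 1].
Each slice is an integer combination of E₁ = a₁b₁ᵀ and E₂ = a₂b₂ᵀ: S₀ = −3·E₁ − 4·E₂, S₁ = 6·E₂, S₂ = −3·E₁ + 4·E₂; reading off coefficients, c₁ = [-3, 0, -3] and c₂ = [-4, 6, 4].
Hence T = [1, -1] ⊗ [1, 0] ⊗ [-3, 0, -3] + [1, 0] ⊗ [1, 1] ⊗ [-4, 6, 4], so rank(T) ≤ 2.
These bounds meet, so rank(T) = 2.

rank(T) = 2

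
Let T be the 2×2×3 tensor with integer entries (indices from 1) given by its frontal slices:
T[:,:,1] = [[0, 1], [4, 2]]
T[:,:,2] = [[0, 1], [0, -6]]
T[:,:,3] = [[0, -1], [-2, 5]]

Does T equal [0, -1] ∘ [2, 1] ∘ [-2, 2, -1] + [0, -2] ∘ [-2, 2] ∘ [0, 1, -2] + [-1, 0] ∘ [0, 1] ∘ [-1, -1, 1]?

No

Reconstruct entry (2,1,3) from the claimed factors: Σₗ aₗ[2]bₗ[1]cₗ[3] = (-1)·(2)·(-1) + (-2)·(-2)·(-2) + (0)·(0)·(1) = -6, but T[2,1,3] = -2. The claim is false.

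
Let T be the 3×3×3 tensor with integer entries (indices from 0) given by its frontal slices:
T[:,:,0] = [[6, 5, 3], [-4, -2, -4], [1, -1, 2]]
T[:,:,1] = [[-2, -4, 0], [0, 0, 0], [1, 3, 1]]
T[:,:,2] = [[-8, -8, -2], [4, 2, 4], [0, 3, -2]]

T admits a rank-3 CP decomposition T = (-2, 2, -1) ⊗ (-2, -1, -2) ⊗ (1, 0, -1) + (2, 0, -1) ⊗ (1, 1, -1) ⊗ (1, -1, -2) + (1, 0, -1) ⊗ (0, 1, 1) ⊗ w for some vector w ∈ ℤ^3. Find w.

Subtract the known terms from T to get the rank-1 residual R = (1, 0, -1) ⊗ (0, 1, 1) ⊗ w, so R[i,j,k] = a[i]·b[j]·w[k]. Pick indices with nonzero a[0]·b[1] = (1)·(1) = 1. Only the fibre through (0,1,·) is needed: R[0,1,:] = T[0,1,:] − Σₗ aₗ[0]bₗ[1]cₗ = [5, -4, -8] − (-2)·(-1)·(1, 0, -1) − (2)·(1)·(1, -1, -2) = [1, -2, -2]. Then w[k] = R[0,1,k] / 1 for each k, giving w = [1, -2, -2] / 1 = (1, -2, -2).

w = (1, -2, -2)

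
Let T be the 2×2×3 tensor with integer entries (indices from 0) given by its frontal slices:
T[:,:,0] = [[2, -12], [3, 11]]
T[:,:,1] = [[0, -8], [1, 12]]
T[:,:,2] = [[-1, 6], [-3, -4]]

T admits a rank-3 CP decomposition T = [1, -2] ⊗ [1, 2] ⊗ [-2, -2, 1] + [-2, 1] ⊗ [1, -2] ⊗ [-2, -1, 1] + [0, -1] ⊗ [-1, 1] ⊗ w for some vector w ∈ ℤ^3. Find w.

Subtract the known terms from T to get the rank-1 residual R = [0, -1] ⊗ [-1, 1] ⊗ w, so R[i,j,k] = a[i]·b[j]·w[k]. Pick indices with nonzero a[1]·b[0] = (-1)·(-1) = 1. Only the fibre through (1,0,·) is needed: R[1,0,:] = T[1,0,:] − Σₗ aₗ[1]bₗ[0]cₗ = [3, 1, -3] − (-2)·(1)·[-2, -2, 1] − (1)·(1)·[-2, -1, 1] = [1, -2, -2]. Then w[k] = R[1,0,k] / 1 for each k, giving w = [1, -2, -2] / 1 = [1, -2, -2].

w = [1, -2, -2]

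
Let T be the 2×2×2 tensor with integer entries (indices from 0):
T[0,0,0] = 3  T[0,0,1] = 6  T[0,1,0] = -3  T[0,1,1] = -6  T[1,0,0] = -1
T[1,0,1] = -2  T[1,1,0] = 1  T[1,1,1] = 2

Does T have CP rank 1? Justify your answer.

If T = a ⊗ b ⊗ c then every fibre of T is a multiple of the corresponding factor, so read the factors off the fibres through the nonzero entry T[0,0,0] = 3.
The mode-1 fibre T[:,0,0] = [3, -1] gives a = [3, -1] (primitive direction); the mode-2 fibre T[0,:,0] = [3, -3] gives b = [1, -1]; then c[k] = T[0,0,k] / (a[0]·b[0]) = [3, 6] / 3 = [1, 2].
Expanding [3, -1] ⊗ [1, -1] ⊗ [1, 2] reproduces all 8 entries of T, so T = [3, -1] ⊗ [1, -1] ⊗ [1, 2] and rank(T) ≤ 1.
Equivalently every frontal slice T[:,:,k] is c[k] times the rank-1 matrix [3, -1] ⊗ [1, -1]. So T has rank 1 (it is nonzero).

Yes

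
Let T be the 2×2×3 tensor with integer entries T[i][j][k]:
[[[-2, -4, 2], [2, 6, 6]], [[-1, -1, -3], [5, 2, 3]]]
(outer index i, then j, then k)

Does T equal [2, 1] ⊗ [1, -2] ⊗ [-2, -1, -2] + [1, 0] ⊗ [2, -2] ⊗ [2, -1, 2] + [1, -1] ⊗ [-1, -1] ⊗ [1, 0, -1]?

No

Reconstruct entry (0,0,0) from the claimed factors: Σₗ aₗ[0]bₗ[0]cₗ[0] = (2)·(1)·(-2) + (1)·(2)·(2) + (1)·(-1)·(1) = -1, but T[0,0,0] = -2. The claim is false.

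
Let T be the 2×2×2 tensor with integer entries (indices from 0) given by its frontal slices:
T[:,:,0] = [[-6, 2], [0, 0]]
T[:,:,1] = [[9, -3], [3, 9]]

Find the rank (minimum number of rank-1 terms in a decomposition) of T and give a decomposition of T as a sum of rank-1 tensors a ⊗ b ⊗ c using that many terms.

rank(T) = 2

Lower bound: the mode-1 unfolding of T (rows indexed by i, columns by (j,k) = (0,0), (0,1), (1,0), (1,1)) is [[-6, 9, 2, -3], [0, 3, 0, 9]].
There the 2×2 minor on rows i ∈ {0, 1}, columns (j,k) ∈ {(0,0), (0,1)} is det [[-6, 9], [0, 3]] = -18 ≠ 0, so this unfolding has rank ≥ 2; CP rank is at least every unfolding rank, so rank(T) ≥ 2. (Unfolding ranks only ever bound the CP rank from below — rank(T) can be strictly larger than all of them — so the matching upper bound has to come from an explicit 2-term decomposition.)
Upper bound — finding two terms. Write S_k = T[:,:,k] for the frontal slices: S₀ = [[-6, 2], [0, 0]], S₁ = [[9, -3], [3, 9]].
If T = a₁ ⊗ b₁ ⊗ c₁ + a₂ ⊗ b₂ ⊗ c₂ then each S_k = c₁[k]·a₁b₁ᵀ + c₂[k]·a₂b₂ᵀ. S₀ and S₁ are linearly independent, so a₁b₁ᵀ and a₂b₂ᵀ must span the same plane of matrices: they are the rank-1 matrices of the form x·S₀ + y·S₁.
det(x·S₀ + y·S₁) is −60·xy + 90·y² = (-30)·(2·x − 3·y)(y), vanishing at (x:y) = (3:2) and (1:0).
M₁ = 3·S₀ + 2·S₁ = [[0, 0], [6, 18]] = 6·[0, 1][1, 3]ᵀ and M₂ = S₀ = [[-6, 2], [0, 0]] = (-2)·[1, 0][3, -1]ᵀ, so take a₁ = [0, 1], b₁ = [1, 3], a₂ = [1, 0], b₂ = [3, -1].
Each slice is an integer combination of E₁ = a₁b₁ᵀ and E₂ = a₂b₂ᵀ: S₀ = −2·E₂, S₁ = 3·E₁ + 3·E₂; reading off coefficients, c₁ = [0, 3] and c₂ = [-2, 3].
Hence T = [0, 1] ⊗ [1, 3] ⊗ [0, 3] + [1, 0] ⊗ [3, -1] ⊗ [-2, 3], so rank(T) ≤ 2.
These bounds meet, so rank(T) = 2.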